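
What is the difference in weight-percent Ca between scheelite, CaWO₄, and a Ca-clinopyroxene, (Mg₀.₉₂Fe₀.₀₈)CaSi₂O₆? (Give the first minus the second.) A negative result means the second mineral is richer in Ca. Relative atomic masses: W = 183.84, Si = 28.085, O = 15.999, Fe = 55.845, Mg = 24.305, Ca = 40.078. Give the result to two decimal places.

Ca in CaWO₄: molar mass 287.914 g/mol; 1×40.078 = 40.078 g → 13.92 wt%.
Ca in (Mg₀.₉₂Fe₀.₀₈)CaSi₂O₆: molar mass 219.070 g/mol; 1×40.078 = 40.078 g → 18.29 wt%.
Difference = 13.92 − 18.29 = -4.37 percentage points.

-4.37 percentage points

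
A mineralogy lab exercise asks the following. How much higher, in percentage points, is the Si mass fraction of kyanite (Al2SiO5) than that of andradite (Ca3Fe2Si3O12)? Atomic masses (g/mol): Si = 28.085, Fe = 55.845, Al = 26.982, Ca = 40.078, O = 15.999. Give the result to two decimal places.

Si in Al2SiO5: molar mass 162.044 g/mol; 1×28.085 = 28.085 g → 17.33 wt%.
Si in Ca3Fe2Si3O12: molar mass 508.167 g/mol; 3×28.085 = 84.255 g → 16.58 wt%.
Difference = 17.33 − 16.58 = 0.75 percentage points.

0.75 percentage points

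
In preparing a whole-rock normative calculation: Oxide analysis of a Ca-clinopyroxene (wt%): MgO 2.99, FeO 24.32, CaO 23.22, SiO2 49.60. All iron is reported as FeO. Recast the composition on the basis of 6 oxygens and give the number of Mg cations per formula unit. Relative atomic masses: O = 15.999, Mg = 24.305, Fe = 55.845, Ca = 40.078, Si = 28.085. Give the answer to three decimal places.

0.180 Mg apfu

MgO: 2.99/40.304 = 0.07419 mol → 0.07419 mol Mg, 0.07419 mol O.
FeO: 24.32/71.844 = 0.33851 mol → 0.33851 mol Fe, 0.33851 mol O.
CaO: 23.22/56.077 = 0.41407 mol → 0.41407 mol Ca, 0.41407 mol O.
SiO2: 49.60/60.083 = 0.82552 mol → 0.82552 mol Si, 1.65104 mol O.
Total oxygen = 2.47781 mol. Normalization factor = 6/2.47781 = 2.42149.
Mg per 6 O = 0.07419 × 2.42149 = 0.180.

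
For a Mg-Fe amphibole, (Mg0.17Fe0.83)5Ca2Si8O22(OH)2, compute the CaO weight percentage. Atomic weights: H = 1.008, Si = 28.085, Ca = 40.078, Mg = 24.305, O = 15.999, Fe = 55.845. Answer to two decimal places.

Formula mass = 943.244 g/mol.
2 Ca → 2.0000 mol CaO per formula unit; M(CaO) = 56.077, so CaO mass = 112.154 g.
112.154/943.244 × 100 = 11.89 wt%.

11.89 wt%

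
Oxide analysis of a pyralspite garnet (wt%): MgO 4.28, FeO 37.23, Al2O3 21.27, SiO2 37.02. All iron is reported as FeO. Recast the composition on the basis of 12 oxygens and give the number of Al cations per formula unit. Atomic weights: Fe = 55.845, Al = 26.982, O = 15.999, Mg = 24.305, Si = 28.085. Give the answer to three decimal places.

MgO: 4.28/40.304 = 0.10619 mol → 0.10619 mol Mg, 0.10619 mol O.
FeO: 37.23/71.844 = 0.51821 mol → 0.51821 mol Fe, 0.51821 mol O.
Al2O3: 21.27/101.961 = 0.20861 mol → 0.41722 mol Al, 0.62583 mol O.
SiO2: 37.02/60.083 = 0.61615 mol → 0.61615 mol Si, 1.23230 mol O.
Total oxygen = 2.48253 mol. Normalization factor = 12/2.48253 = 4.83378.
Al per 12 O = 0.41722 × 4.83378 = 2.017.

2.017 Al apfu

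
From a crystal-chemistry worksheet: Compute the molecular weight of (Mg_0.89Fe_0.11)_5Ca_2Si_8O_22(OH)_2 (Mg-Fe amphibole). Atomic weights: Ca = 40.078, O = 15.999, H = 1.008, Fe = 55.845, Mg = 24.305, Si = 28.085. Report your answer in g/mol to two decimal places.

829.70 g/mol

The formula mass is the sum 4.45·24.305 + 0.55·55.845 + 2·40.078 + 8·28.085 + 24·15.999 + 2·1.008.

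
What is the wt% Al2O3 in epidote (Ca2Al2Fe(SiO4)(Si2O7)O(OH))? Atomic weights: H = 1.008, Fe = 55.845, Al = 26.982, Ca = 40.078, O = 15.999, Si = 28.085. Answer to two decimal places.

Molar mass of Ca2Al2Fe(SiO4)(Si2O7)O(OH) = 2*40.078 + 2*26.982 + 1*55.845 + 3*28.085 + 13*15.999 + 1*1.008 = 483.215 g/mol.
Each formula unit contains 2 Al, equivalent to 2/2 = 1.0000 mol Al2O3.
M(Al2O3) = 2×26.982 + 3×15.999 = 101.961 g/mol.
Mass of Al2O3 per formula unit = 1.0000 × 101.961 = 101.961 g.
Al2O3 wt% = 101.961 / 483.215 × 100 = 21.10%.

21.10 wt%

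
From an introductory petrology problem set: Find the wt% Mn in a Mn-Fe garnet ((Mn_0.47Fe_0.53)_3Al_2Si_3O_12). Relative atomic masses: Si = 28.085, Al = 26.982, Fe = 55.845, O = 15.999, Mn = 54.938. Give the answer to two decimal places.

Formula mass = 1.41*54.938 + 1.59*55.845 + 2*26.982 + 3*28.085 + 12*15.999 = 496.463 g/mol, of which 77.463 g is Mn.
So Mn makes up 77.463/496.463 = 0.1560 of the mass, i.e. 15.60%.

15.60 mass %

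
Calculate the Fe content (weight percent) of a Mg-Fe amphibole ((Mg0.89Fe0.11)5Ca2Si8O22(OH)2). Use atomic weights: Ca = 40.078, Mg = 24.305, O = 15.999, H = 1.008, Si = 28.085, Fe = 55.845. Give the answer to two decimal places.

3.70 weight percent

M((Mg0.89Fe0.11)5Ca2Si8O22(OH)2) = 829.700 g/mol.
Fe contributes 0.55 × 55.845 = 30.715 g per mole.
30.715/829.700 = 0.0370 → 3.70%.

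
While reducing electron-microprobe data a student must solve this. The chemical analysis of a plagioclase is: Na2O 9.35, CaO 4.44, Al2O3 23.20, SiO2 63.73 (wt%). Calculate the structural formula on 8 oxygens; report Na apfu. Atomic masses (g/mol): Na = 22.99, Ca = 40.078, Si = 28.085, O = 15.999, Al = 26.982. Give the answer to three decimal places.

9.35 wt% Na2O ÷ 61.979 g/mol = 0.15086 mol, giving 0.30172 Na and 0.15086 O.
4.44 wt% CaO ÷ 56.077 g/mol = 0.07918 mol, giving 0.07918 Ca and 0.07918 O.
23.20 wt% Al2O3 ÷ 101.961 g/mol = 0.22754 mol, giving 0.45508 Al and 0.68262 O.
63.73 wt% SiO2 ÷ 60.083 g/mol = 1.06070 mol, giving 1.06070 Si and 2.12140 O.
Oxygen sums to 3.03406; scaling by 8/3.03406 = 2.63673 puts the formula on 8 O.
Na: 0.30172 × 2.63673 = 0.796 atoms per formula unit.

0.796 Na apfu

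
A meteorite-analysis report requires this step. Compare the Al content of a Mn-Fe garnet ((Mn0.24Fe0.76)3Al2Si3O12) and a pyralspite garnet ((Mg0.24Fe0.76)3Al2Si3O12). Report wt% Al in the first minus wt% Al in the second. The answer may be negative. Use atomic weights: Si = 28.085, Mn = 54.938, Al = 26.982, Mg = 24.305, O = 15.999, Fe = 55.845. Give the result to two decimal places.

Al in (Mn0.24Fe0.76)3Al2Si3O12: molar mass 497.089 g/mol; 2×26.982 = 53.964 g → 10.86 wt%.
Al in (Mg0.24Fe0.76)3Al2Si3O12: molar mass 475.033 g/mol; 2×26.982 = 53.964 g → 11.36 wt%.
Difference = 10.86 − 11.36 = -0.50 percentage points.

-0.50 percentage points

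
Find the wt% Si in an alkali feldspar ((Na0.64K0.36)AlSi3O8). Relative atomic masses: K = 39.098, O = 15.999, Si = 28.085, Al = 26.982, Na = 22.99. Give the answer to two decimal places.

31.44 mass %

M((Na0.64K0.36)AlSi3O8) = 268.018 g/mol.
Si contributes 3 × 28.085 = 84.255 g per mole.
84.255/268.018 = 0.3144 → 31.44%.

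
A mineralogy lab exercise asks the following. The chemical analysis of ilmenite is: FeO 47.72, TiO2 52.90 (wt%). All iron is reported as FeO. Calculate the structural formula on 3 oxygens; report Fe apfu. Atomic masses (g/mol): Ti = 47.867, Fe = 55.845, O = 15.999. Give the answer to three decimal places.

47.72 wt% FeO ÷ 71.844 g/mol = 0.66422 mol, giving 0.66422 Fe and 0.66422 O.
52.90 wt% TiO2 ÷ 79.865 g/mol = 0.66237 mol, giving 0.66237 Ti and 1.32474 O.
Oxygen sums to 1.98896; scaling by 3/1.98896 = 1.50833 puts the formula on 3 O.
Fe: 0.66422 × 1.50833 = 1.002 atoms per formula unit.

1.002 Fe apfu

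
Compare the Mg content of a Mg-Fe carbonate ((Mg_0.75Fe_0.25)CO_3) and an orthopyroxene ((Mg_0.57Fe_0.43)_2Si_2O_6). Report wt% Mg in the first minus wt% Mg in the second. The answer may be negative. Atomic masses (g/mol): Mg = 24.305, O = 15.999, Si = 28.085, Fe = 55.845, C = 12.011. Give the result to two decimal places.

Mg in (Mg_0.75Fe_0.25)CO_3: molar mass 92.198 g/mol; 0.75×24.305 = 18.229 g → 19.77 wt%.
Mg in (Mg_0.57Fe_0.43)_2Si_2O_6: molar mass 227.898 g/mol; 1.14×24.305 = 27.708 g → 12.16 wt%.
Difference = 19.77 − 12.16 = 7.61 percentage points.

7.61 percentage points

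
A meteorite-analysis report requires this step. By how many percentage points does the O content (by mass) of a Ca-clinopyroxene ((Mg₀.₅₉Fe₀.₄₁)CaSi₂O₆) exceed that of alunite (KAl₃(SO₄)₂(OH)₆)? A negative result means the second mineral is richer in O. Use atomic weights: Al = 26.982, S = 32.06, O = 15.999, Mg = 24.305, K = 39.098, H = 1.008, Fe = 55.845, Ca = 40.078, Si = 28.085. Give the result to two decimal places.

O in (Mg₀.₅₉Fe₀.₄₁)CaSi₂O₆: molar mass 229.478 g/mol; 6×15.999 = 95.994 g → 41.83 wt%.
O in KAl₃(SO₄)₂(OH)₆: molar mass 414.198 g/mol; 14×15.999 = 223.986 g → 54.08 wt%.
Difference = 41.83 − 54.08 = -12.25 percentage points.

-12.25 percentage points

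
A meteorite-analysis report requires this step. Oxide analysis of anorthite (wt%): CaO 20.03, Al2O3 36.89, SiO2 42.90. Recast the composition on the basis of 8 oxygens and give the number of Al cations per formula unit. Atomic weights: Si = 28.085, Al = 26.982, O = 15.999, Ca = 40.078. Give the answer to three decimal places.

2.017 Al apfu

CaO: 20.03/56.077 = 0.35719 mol → 0.35719 mol Ca, 0.35719 mol O.
Al2O3: 36.89/101.961 = 0.36181 mol → 0.72362 mol Al, 1.08543 mol O.
SiO2: 42.90/60.083 = 0.71401 mol → 0.71401 mol Si, 1.42802 mol O.
Total oxygen = 2.87064 mol. Normalization factor = 8/2.87064 = 2.78683.
Al per 8 O = 0.72362 × 2.78683 = 2.017.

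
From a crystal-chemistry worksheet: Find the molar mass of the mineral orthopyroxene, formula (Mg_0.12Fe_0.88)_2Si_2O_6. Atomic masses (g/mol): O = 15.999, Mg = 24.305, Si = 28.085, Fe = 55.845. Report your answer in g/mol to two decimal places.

Mg: 0.24 × 24.305 = 5.8332
Fe: 1.76 × 55.845 = 98.2872
Si: 2 × 28.085 = 56.1700
O: 6 × 15.999 = 95.9940
Summing the contributions gives the formula mass.

256.28 g/mol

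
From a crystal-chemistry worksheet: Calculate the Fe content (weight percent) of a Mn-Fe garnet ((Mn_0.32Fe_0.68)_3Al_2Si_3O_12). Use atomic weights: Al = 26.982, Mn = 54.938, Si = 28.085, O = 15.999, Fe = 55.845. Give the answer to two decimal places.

Molar mass of (Mn_0.32Fe_0.68)_3Al_2Si_3O_12: 0.96×54.938 + 2.04×55.845 + 2×26.982 + 3×28.085 + 12×15.999 = 496.871 g/mol.
Mass of Fe per formula unit: 2.04 × 55.845 = 113.924 g.
Weight fraction Fe = 113.924 / 496.871 = 0.2293.

22.93 weight percent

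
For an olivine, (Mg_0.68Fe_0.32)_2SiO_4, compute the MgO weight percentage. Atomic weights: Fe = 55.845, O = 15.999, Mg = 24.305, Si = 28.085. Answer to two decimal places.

34.07 wt%

M((Mg_0.68Fe_0.32)_2SiO_4) = 160.877 g/mol; M(MgO) = 40.304 g/mol.
Moles MgO per formula unit = 1.36 Mg ÷ 1 = 1.3600.
MgO fraction = (1.3600 × 40.304) / 160.877 = 54.813/160.877 = 0.3407.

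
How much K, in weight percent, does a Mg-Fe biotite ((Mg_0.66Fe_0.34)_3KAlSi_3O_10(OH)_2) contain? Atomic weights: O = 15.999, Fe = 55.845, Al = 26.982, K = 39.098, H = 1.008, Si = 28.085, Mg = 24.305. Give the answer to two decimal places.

M((Mg_0.66Fe_0.34)_3KAlSi_3O_10(OH)_2) = 449.425 g/mol.
K contributes 1 × 39.098 = 39.098 g per mole.
39.098/449.425 = 0.0870 → 8.70%.

8.70 weight percent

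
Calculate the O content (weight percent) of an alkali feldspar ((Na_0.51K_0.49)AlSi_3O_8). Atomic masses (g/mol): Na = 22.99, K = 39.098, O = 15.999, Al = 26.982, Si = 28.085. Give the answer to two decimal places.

47.38 weight percent

Formula mass = 0.51*22.99 + 0.49*39.098 + 1*26.982 + 3*28.085 + 8*15.999 = 270.112 g/mol, of which 127.992 g is O.
So O makes up 127.992/270.112 = 0.4738 of the mass, i.e. 47.38%.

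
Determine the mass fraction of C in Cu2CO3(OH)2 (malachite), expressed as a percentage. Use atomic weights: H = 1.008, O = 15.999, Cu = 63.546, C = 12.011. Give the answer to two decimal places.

5.43 mass %

Molar mass of Cu2CO3(OH)2: 2·63.546 + 1·12.011 + 5·15.999 + 2·1.008 = 221.114 g/mol.
Mass of C per formula unit: 1 × 12.011 = 12.011 g.
Weight fraction C = 12.011 / 221.114 = 0.0543.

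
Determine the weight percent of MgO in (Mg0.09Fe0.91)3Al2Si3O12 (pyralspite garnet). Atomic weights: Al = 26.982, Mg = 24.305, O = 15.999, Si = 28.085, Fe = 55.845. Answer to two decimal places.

2.22 wt%

M((Mg0.09Fe0.91)3Al2Si3O12) = 489.226 g/mol; M(MgO) = 40.304 g/mol.
Moles MgO per formula unit = 0.27 Mg ÷ 1 = 0.2700.
MgO fraction = (0.2700 × 40.304) / 489.226 = 10.882/489.226 = 0.0222.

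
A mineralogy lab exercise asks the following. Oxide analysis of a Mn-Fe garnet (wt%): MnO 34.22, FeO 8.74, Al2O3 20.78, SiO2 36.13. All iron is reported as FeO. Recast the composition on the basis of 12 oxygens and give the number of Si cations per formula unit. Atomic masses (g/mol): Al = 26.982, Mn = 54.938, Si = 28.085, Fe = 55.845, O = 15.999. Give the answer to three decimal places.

MnO (M=70.937): mol = 0.48240; Mn = 0.48240, O = 0.48240.
FeO (M=71.844): mol = 0.12165; Fe = 0.12165, O = 0.12165.
Al2O3 (M=101.961): mol = 0.20380; Al = 0.40760, O = 0.61140.
SiO2 (M=60.083): mol = 0.60133; Si = 0.60133, O = 1.20266.
ΣO = 2.41811; factor = 12/ΣO = 4.96255.
Si apfu = 0.60133 × 4.96255 = 2.984.

2.984 Si apfu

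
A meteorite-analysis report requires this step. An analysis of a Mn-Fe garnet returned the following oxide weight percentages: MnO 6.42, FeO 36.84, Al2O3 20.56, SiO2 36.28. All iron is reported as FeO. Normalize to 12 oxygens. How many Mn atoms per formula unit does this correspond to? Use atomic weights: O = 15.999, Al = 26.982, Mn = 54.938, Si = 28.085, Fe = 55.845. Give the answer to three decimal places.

MnO: 6.42/70.937 = 0.09050 mol → 0.09050 mol Mn, 0.09050 mol O.
FeO: 36.84/71.844 = 0.51278 mol → 0.51278 mol Fe, 0.51278 mol O.
Al2O3: 20.56/101.961 = 0.20165 mol → 0.40330 mol Al, 0.60495 mol O.
SiO2: 36.28/60.083 = 0.60383 mol → 0.60383 mol Si, 1.20766 mol O.
Total oxygen = 2.41589 mol. Normalization factor = 12/2.41589 = 4.96711.
Mn per 12 O = 0.09050 × 4.96711 = 0.450.

0.450 Mn apfu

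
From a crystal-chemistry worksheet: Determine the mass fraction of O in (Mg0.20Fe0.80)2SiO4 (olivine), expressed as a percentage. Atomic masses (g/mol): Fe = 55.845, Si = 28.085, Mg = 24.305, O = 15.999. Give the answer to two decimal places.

Formula mass = 0.40*24.305 + 1.60*55.845 + 1*28.085 + 4*15.999 = 191.155 g/mol, of which 63.996 g is O.
So O makes up 63.996/191.155 = 0.3348 of the mass, i.e. 33.48%.

33.48 weight percent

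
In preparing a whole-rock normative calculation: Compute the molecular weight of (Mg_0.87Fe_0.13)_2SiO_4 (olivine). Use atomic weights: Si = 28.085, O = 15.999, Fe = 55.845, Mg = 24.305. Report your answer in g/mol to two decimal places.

Mg: 1.74 × 24.305 = 42.2907
Fe: 0.26 × 55.845 = 14.5197
Si: 1 × 28.085 = 28.0850
O: 4 × 15.999 = 63.9960
Summing the contributions gives the formula mass.

148.89 g/mol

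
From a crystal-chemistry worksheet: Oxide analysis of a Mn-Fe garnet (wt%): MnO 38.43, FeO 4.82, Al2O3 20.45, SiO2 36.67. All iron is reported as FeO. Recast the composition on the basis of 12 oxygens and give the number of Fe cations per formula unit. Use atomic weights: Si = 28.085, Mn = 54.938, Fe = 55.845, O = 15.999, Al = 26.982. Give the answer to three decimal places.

0.331 Fe apfu

MnO: 38.43/70.937 = 0.54175 mol → 0.54175 mol Mn, 0.54175 mol O.
FeO: 4.82/71.844 = 0.06709 mol → 0.06709 mol Fe, 0.06709 mol O.
Al2O3: 20.45/101.961 = 0.20057 mol → 0.40114 mol Al, 0.60171 mol O.
SiO2: 36.67/60.083 = 0.61032 mol → 0.61032 mol Si, 1.22064 mol O.
Total oxygen = 2.43119 mol. Normalization factor = 12/2.43119 = 4.93585.
Fe per 12 O = 0.06709 × 4.93585 = 0.331.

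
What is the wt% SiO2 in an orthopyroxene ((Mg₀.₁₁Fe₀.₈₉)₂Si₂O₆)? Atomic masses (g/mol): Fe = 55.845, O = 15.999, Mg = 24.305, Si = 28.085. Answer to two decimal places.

Formula mass = 256.915 g/mol.
2 Si → 2.0000 mol SiO2 per formula unit; M(SiO2) = 60.083, so SiO2 mass = 120.166 g.
120.166/256.915 × 100 = 46.77 wt%.

46.77 wt%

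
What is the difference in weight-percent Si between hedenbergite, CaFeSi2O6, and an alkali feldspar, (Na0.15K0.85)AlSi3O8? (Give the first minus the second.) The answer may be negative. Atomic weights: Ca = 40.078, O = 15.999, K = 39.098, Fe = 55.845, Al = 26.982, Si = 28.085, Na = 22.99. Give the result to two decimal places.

First mineral: 56.170 g Si in 248.087 g formula = 22.64 wt% Si.
Second mineral: 84.255 g Si in 275.911 g formula = 30.54 wt% Si.
22.64% − 30.54% gives a difference of -7.90 percentage points.

-7.90 percentage points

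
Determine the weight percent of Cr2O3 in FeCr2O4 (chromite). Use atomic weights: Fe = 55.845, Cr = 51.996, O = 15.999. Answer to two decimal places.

67.90 wt%

M(FeCr2O4) = 223.833 g/mol; M(Cr2O3) = 151.989 g/mol.
Moles Cr2O3 per formula unit = 2 Cr ÷ 2 = 1.0000.
Cr2O3 fraction = (1.0000 × 151.989) / 223.833 = 151.989/223.833 = 0.6790.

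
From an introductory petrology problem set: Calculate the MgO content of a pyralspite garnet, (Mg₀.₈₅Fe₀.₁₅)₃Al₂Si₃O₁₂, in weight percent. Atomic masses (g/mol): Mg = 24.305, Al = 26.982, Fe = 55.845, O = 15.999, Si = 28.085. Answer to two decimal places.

Molar mass of (Mg₀.₈₅Fe₀.₁₅)₃Al₂Si₃O₁₂ = 2.55*24.305 + 0.45*55.845 + 2*26.982 + 3*28.085 + 12*15.999 = 417.315 g/mol.
Each formula unit contains 2.55 Mg, equivalent to 2.55/1 = 2.5500 mol MgO.
M(MgO) = 1×24.305 + 1×15.999 = 40.304 g/mol.
Mass of MgO per formula unit = 2.5500 × 40.304 = 102.775 g.
MgO wt% = 102.775 / 417.315 × 100 = 24.63%.

24.63 wt%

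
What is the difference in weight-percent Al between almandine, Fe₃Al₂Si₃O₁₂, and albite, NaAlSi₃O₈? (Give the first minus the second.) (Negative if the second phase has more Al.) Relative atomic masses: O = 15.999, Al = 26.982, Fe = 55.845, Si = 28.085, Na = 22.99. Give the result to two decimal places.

0.55 percentage points

Al in Fe₃Al₂Si₃O₁₂: molar mass 497.742 g/mol; 2×26.982 = 53.964 g → 10.84 wt%.
Al in NaAlSi₃O₈: molar mass 262.219 g/mol; 1×26.982 = 26.982 g → 10.29 wt%.
Difference = 10.84 − 10.29 = 0.55 percentage points.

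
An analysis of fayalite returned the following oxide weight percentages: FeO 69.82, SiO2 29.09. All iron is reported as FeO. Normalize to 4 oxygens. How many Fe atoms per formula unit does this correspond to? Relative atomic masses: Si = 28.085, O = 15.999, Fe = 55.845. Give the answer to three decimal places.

2.004 Fe apfu

FeO: 69.82/71.844 = 0.97183 mol → 0.97183 mol Fe, 0.97183 mol O.
SiO2: 29.09/60.083 = 0.48416 mol → 0.48416 mol Si, 0.96832 mol O.
Total oxygen = 1.94015 mol. Normalization factor = 4/1.94015 = 2.06170.
Fe per 4 O = 0.97183 × 2.06170 = 2.004.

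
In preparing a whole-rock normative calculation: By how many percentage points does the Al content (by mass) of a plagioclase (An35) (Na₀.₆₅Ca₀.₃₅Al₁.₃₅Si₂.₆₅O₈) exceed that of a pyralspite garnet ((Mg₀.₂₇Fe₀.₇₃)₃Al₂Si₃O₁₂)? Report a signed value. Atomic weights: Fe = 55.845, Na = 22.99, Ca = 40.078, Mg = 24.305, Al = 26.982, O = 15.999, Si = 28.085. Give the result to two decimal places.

M(Na₀.₆₅Ca₀.₃₅Al₁.₃₅Si₂.₆₅O₈) = 267.814 g/mol, so wt% Al = 36.426/267.814 × 100 = 13.60%.
M((Mg₀.₂₇Fe₀.₇₃)₃Al₂Si₃O₁₂) = 472.195 g/mol, so wt% Al = 53.964/472.195 × 100 = 11.43%.
13.60 − 11.43 = 2.17 pp.

2.17 percentage points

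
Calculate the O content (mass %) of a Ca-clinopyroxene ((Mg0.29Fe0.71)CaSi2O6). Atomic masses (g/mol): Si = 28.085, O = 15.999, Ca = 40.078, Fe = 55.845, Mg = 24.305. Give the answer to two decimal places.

40.17 mass %

Molar mass of (Mg0.29Fe0.71)CaSi2O6: 0.29*24.305 + 0.71*55.845 + 1*40.078 + 2*28.085 + 6*15.999 = 238.940 g/mol.
Mass of O per formula unit: 6 × 15.999 = 95.994 g.
Weight fraction O = 95.994 / 238.940 = 0.4017.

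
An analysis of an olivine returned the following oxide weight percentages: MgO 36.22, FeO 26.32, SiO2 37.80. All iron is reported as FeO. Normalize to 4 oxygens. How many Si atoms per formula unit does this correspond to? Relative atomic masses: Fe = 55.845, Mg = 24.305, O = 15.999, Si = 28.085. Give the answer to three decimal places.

0.997 Si apfu

36.22 wt% MgO ÷ 40.304 g/mol = 0.89867 mol, giving 0.89867 Mg and 0.89867 O.
26.32 wt% FeO ÷ 71.844 g/mol = 0.36635 mol, giving 0.36635 Fe and 0.36635 O.
37.80 wt% SiO2 ÷ 60.083 g/mol = 0.62913 mol, giving 0.62913 Si and 1.25826 O.
Oxygen sums to 2.52328; scaling by 4/2.52328 = 1.58524 puts the formula on 4 O.
Si: 0.62913 × 1.58524 = 0.997 atoms per formula unit.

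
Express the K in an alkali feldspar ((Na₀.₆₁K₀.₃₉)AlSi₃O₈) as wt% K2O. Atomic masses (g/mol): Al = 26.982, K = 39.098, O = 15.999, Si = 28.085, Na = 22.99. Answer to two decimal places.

6.84 wt%

M((Na₀.₆₁K₀.₃₉)AlSi₃O₈) = 268.501 g/mol; M(K2O) = 94.195 g/mol.
Moles K2O per formula unit = 0.39 K ÷ 2 = 0.1950.
K2O fraction = (0.1950 × 94.195) / 268.501 = 18.368/268.501 = 0.0684.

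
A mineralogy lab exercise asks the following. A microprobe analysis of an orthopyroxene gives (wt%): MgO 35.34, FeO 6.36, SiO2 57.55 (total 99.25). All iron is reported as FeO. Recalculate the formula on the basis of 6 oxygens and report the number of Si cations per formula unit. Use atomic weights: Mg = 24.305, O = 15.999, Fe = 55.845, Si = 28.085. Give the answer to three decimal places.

MgO (M=40.304): mol = 0.87684; Mg = 0.87684, O = 0.87684.
FeO (M=71.844): mol = 0.08853; Fe = 0.08853, O = 0.08853.
SiO2 (M=60.083): mol = 0.95784; Si = 0.95784, O = 1.91568.
ΣO = 2.88105; factor = 6/ΣO = 2.08257.
Si apfu = 0.95784 × 2.08257 = 1.995.

1.995 Si apfu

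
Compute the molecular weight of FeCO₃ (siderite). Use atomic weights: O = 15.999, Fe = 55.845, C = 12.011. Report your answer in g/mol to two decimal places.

The formula mass is the sum 1·55.845 + 1·12.011 + 3·15.999.

115.85 g/mol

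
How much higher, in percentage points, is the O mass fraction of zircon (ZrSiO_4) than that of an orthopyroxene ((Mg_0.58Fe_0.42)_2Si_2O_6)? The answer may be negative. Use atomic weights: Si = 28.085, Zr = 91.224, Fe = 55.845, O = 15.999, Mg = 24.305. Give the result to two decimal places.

-7.33 percentage points

First mineral: 63.996 g O in 183.305 g formula = 34.91 wt% O.
Second mineral: 95.994 g O in 227.268 g formula = 42.24 wt% O.
34.91% − 42.24% gives a difference of -7.33 percentage points.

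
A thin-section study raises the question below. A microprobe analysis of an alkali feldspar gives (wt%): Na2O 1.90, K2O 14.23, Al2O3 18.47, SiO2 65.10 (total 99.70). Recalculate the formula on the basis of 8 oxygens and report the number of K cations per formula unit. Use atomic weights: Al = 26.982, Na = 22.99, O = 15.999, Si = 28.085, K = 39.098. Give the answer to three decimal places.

0.836 K apfu

Na2O: 1.90/61.979 = 0.03066 mol → 0.06132 mol Na, 0.03066 mol O.
K2O: 14.23/94.195 = 0.15107 mol → 0.30214 mol K, 0.15107 mol O.
Al2O3: 18.47/101.961 = 0.18115 mol → 0.36230 mol Al, 0.54345 mol O.
SiO2: 65.10/60.083 = 1.08350 mol → 1.08350 mol Si, 2.16700 mol O.
Total oxygen = 2.89218 mol. Normalization factor = 8/2.89218 = 2.76608.
K per 8 O = 0.30214 × 2.76608 = 0.836.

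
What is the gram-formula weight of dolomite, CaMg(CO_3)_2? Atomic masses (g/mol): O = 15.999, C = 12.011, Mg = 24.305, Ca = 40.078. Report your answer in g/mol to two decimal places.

Ca: 1 × 40.078 = 40.0780
Mg: 1 × 24.305 = 24.3050
C: 2 × 12.011 = 24.0220
O: 6 × 15.999 = 95.9940
Summing the contributions gives the formula mass.

184.40 g/mol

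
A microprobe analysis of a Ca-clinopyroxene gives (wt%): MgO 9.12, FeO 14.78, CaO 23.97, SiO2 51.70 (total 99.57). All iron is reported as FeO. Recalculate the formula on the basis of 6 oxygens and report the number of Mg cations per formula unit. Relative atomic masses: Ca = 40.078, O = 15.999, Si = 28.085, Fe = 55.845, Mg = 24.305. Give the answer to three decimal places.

0.526 Mg apfu

MgO (M=40.304): mol = 0.22628; Mg = 0.22628, O = 0.22628.
FeO (M=71.844): mol = 0.20572; Fe = 0.20572, O = 0.20572.
CaO (M=56.077): mol = 0.42745; Ca = 0.42745, O = 0.42745.
SiO2 (M=60.083): mol = 0.86048; Si = 0.86048, O = 1.72096.
ΣO = 2.58041; factor = 6/ΣO = 2.32521.
Mg apfu = 0.22628 × 2.32521 = 0.526.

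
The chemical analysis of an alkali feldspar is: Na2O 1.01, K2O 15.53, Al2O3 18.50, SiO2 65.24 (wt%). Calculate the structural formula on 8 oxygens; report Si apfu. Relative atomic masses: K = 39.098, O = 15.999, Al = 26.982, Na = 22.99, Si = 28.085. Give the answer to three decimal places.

2.998 Si apfu

Na2O (M=61.979): mol = 0.01630; Na = 0.03260, O = 0.01630.
K2O (M=94.195): mol = 0.16487; K = 0.32974, O = 0.16487.
Al2O3 (M=101.961): mol = 0.18144; Al = 0.36288, O = 0.54432.
SiO2 (M=60.083): mol = 1.08583; Si = 1.08583, O = 2.17166.
ΣO = 2.89715; factor = 8/ΣO = 2.76133.
Si apfu = 1.08583 × 2.76133 = 2.998.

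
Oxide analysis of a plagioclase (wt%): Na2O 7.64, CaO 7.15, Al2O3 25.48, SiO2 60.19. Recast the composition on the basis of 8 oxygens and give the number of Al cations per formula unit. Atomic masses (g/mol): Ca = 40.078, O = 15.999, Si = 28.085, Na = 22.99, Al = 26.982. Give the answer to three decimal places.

7.64 wt% Na2O ÷ 61.979 g/mol = 0.12327 mol, giving 0.24654 Na and 0.12327 O.
7.15 wt% CaO ÷ 56.077 g/mol = 0.12750 mol, giving 0.12750 Ca and 0.12750 O.
25.48 wt% Al2O3 ÷ 101.961 g/mol = 0.24990 mol, giving 0.49980 Al and 0.74970 O.
60.19 wt% SiO2 ÷ 60.083 g/mol = 1.00178 mol, giving 1.00178 Si and 2.00356 O.
Oxygen sums to 3.00403; scaling by 8/3.00403 = 2.66309 puts the formula on 8 O.
Al: 0.49980 × 2.66309 = 1.331 atoms per formula unit.

1.331 Al apfu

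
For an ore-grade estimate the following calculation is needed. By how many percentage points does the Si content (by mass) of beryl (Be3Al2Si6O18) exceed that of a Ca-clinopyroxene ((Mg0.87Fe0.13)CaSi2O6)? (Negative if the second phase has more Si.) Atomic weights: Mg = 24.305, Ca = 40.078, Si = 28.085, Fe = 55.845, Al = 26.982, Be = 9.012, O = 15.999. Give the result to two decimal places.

M(Be3Al2Si6O18) = 537.492 g/mol, so wt% Si = 168.510/537.492 × 100 = 31.35%.
M((Mg0.87Fe0.13)CaSi2O6) = 220.647 g/mol, so wt% Si = 56.170/220.647 × 100 = 25.46%.
31.35 − 25.46 = 5.89 pp.

5.89 percentage points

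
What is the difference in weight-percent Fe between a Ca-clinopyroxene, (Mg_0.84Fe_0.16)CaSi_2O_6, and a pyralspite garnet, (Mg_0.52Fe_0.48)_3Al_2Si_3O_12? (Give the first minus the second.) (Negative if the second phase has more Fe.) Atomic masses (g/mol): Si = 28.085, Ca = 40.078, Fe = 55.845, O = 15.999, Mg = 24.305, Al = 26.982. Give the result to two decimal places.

Fe in (Mg_0.84Fe_0.16)CaSi_2O_6: molar mass 221.593 g/mol; 0.16×55.845 = 8.935 g → 4.03 wt%.
Fe in (Mg_0.52Fe_0.48)_3Al_2Si_3O_12: molar mass 448.540 g/mol; 1.44×55.845 = 80.417 g → 17.93 wt%.
Difference = 4.03 − 17.93 = -13.90 percentage points.

-13.90 percentage points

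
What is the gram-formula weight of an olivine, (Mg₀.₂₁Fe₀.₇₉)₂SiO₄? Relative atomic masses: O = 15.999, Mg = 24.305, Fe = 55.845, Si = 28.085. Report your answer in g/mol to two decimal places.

The formula mass is the sum 0.42*24.305 + 1.58*55.845 + 1*28.085 + 4*15.999.

190.52 g/mol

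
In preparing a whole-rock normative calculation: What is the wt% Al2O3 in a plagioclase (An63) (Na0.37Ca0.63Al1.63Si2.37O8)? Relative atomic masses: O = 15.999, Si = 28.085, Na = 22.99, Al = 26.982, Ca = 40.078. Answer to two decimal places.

Molar mass of Na0.37Ca0.63Al1.63Si2.37O8 = 0.37·22.99 + 0.63·40.078 + 1.63·26.982 + 2.37·28.085 + 8·15.999 = 272.290 g/mol.
Each formula unit contains 1.63 Al, equivalent to 1.63/2 = 0.8150 mol Al2O3.
M(Al2O3) = 2×26.982 + 3×15.999 = 101.961 g/mol.
Mass of Al2O3 per formula unit = 0.8150 × 101.961 = 83.098 g.
Al2O3 wt% = 83.098 / 272.290 × 100 = 30.52%.

30.52 wt%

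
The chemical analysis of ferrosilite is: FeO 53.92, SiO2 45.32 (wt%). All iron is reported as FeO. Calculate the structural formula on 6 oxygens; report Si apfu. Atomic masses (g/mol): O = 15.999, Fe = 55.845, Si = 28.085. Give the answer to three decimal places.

FeO (M=71.844): mol = 0.75052; Fe = 0.75052, O = 0.75052.
SiO2 (M=60.083): mol = 0.75429; Si = 0.75429, O = 1.50858.
ΣO = 2.25910; factor = 6/ΣO = 2.65592.
Si apfu = 0.75429 × 2.65592 = 2.003.

2.003 Si apfu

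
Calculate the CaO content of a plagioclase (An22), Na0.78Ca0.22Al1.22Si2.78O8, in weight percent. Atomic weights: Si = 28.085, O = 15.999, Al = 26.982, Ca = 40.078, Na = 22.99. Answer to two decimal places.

Formula mass = 265.736 g/mol.
0.22 Ca → 0.2200 mol CaO per formula unit; M(CaO) = 56.077, so CaO mass = 12.337 g.
12.337/265.736 × 100 = 4.64 wt%.

4.64 wt%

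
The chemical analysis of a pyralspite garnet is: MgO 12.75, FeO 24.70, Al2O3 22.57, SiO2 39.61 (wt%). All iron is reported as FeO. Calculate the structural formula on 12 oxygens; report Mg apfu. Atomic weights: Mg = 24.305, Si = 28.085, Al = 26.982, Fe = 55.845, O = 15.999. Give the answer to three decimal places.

1.436 Mg apfu

MgO: 12.75/40.304 = 0.31635 mol → 0.31635 mol Mg, 0.31635 mol O.
FeO: 24.70/71.844 = 0.34380 mol → 0.34380 mol Fe, 0.34380 mol O.
Al2O3: 22.57/101.961 = 0.22136 mol → 0.44272 mol Al, 0.66408 mol O.
SiO2: 39.61/60.083 = 0.65925 mol → 0.65925 mol Si, 1.31850 mol O.
Total oxygen = 2.64273 mol. Normalization factor = 12/2.64273 = 4.54076.
Mg per 12 O = 0.31635 × 4.54076 = 1.436.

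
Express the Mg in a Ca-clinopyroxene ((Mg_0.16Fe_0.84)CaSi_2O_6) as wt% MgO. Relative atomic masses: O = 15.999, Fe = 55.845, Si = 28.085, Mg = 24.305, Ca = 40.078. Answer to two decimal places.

Formula mass = 243.041 g/mol.
0.16 Mg → 0.1600 mol MgO per formula unit; M(MgO) = 40.304, so MgO mass = 6.449 g.
6.449/243.041 × 100 = 2.65 wt%.

2.65 wt%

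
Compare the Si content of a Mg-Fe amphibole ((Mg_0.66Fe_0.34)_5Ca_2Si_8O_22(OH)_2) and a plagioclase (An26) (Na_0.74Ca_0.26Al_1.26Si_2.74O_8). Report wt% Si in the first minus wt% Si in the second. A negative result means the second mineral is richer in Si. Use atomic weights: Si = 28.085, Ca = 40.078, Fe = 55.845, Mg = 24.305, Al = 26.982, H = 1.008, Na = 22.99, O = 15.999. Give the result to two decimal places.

Si in (Mg_0.66Fe_0.34)_5Ca_2Si_8O_22(OH)_2: molar mass 865.971 g/mol; 8×28.085 = 224.680 g → 25.95 wt%.
Si in Na_0.74Ca_0.26Al_1.26Si_2.74O_8: molar mass 266.375 g/mol; 2.74×28.085 = 76.953 g → 28.89 wt%.
Difference = 25.95 − 28.89 = -2.94 percentage points.

-2.94 percentage points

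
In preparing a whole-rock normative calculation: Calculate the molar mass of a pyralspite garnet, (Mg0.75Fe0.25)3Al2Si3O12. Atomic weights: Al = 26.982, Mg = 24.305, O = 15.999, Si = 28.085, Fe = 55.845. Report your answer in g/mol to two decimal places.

The formula mass is the sum 2.25·24.305 + 0.75·55.845 + 2·26.982 + 3·28.085 + 12·15.999.

426.78 g/mol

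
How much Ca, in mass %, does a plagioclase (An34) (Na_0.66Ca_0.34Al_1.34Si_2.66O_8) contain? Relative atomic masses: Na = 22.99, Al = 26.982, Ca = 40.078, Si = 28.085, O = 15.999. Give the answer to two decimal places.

M(Na_0.66Ca_0.34Al_1.34Si_2.66O_8) = 267.654 g/mol.
Ca contributes 0.34 × 40.078 = 13.627 g per mole.
13.627/267.654 = 0.0509 → 5.09%.

5.09 mass %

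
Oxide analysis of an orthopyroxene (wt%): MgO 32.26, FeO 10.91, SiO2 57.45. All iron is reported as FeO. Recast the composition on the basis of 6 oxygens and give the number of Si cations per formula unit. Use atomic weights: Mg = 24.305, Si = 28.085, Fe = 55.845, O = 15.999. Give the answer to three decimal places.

32.26 wt% MgO ÷ 40.304 g/mol = 0.80042 mol, giving 0.80042 Mg and 0.80042 O.
10.91 wt% FeO ÷ 71.844 g/mol = 0.15186 mol, giving 0.15186 Fe and 0.15186 O.
57.45 wt% SiO2 ÷ 60.083 g/mol = 0.95618 mol, giving 0.95618 Si and 1.91236 O.
Oxygen sums to 2.86464; scaling by 6/2.86464 = 2.09450 puts the formula on 6 O.
Si: 0.95618 × 2.09450 = 2.003 atoms per formula unit.

2.003 Si apfu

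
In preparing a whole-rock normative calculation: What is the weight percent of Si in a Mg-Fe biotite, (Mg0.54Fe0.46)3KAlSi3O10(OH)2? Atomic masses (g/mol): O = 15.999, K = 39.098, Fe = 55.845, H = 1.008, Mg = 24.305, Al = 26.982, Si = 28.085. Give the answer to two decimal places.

Molar mass of (Mg0.54Fe0.46)3KAlSi3O10(OH)2: 1.62×24.305 + 1.38×55.845 + 1×39.098 + 1×26.982 + 3×28.085 + 12×15.999 + 2×1.008 = 460.779 g/mol.
Mass of Si per formula unit: 3 × 28.085 = 84.255 g.
Weight fraction Si = 84.255 / 460.779 = 0.1829.

18.29 wt%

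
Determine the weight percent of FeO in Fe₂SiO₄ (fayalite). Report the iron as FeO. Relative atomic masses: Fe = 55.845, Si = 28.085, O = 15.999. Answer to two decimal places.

70.51 wt%

M(Fe₂SiO₄) = 203.771 g/mol; M(FeO) = 71.844 g/mol.
Moles FeO per formula unit = 2 Fe ÷ 1 = 2.0000.
FeO fraction = (2.0000 × 71.844) / 203.771 = 143.688/203.771 = 0.7051.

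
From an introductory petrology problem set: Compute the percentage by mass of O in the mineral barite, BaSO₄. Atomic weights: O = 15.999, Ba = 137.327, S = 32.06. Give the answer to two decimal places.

M(BaSO₄) = 233.383 g/mol.
O contributes 4 × 15.999 = 63.996 g per mole.
63.996/233.383 = 0.2742 → 27.42%.

27.42 weight percent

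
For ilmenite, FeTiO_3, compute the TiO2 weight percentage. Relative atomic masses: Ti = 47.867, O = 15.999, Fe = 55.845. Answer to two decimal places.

Formula mass = 151.709 g/mol.
1 Ti → 1.0000 mol TiO2 per formula unit; M(TiO2) = 79.865, so TiO2 mass = 79.865 g.
79.865/151.709 × 100 = 52.64 wt%.

52.64 wt%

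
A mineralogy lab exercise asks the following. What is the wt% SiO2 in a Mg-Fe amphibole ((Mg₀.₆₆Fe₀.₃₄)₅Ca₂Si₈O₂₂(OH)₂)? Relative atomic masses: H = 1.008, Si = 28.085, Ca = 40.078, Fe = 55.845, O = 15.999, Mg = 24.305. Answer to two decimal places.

M((Mg₀.₆₆Fe₀.₃₄)₅Ca₂Si₈O₂₂(OH)₂) = 865.971 g/mol; M(SiO2) = 60.083 g/mol.
Moles SiO2 per formula unit = 8 Si ÷ 1 = 8.0000.
SiO2 fraction = (8.0000 × 60.083) / 865.971 = 480.664/865.971 = 0.5551.

55.51 wt%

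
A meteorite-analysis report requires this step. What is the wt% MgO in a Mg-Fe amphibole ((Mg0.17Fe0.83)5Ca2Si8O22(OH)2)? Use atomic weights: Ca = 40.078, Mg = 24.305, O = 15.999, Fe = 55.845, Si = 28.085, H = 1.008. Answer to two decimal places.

Molar mass of (Mg0.17Fe0.83)5Ca2Si8O22(OH)2 = 0.85·24.305 + 4.15·55.845 + 2·40.078 + 8·28.085 + 24·15.999 + 2·1.008 = 943.244 g/mol.
Each formula unit contains 0.85 Mg, equivalent to 0.85/1 = 0.8500 mol MgO.
M(MgO) = 1×24.305 + 1×15.999 = 40.304 g/mol.
Mass of MgO per formula unit = 0.8500 × 40.304 = 34.258 g.
MgO wt% = 34.258 / 943.244 × 100 = 3.63%.

3.63 wt%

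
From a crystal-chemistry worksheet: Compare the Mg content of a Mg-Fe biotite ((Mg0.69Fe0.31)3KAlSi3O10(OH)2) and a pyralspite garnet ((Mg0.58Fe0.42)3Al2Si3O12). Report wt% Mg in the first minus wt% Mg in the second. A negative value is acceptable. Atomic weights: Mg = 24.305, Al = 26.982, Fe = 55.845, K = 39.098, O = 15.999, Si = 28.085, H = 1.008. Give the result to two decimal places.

1.72 percentage points

Mg in (Mg0.69Fe0.31)3KAlSi3O10(OH)2: molar mass 446.586 g/mol; 2.07×24.305 = 50.311 g → 11.27 wt%.
Mg in (Mg0.58Fe0.42)3Al2Si3O12: molar mass 442.862 g/mol; 1.74×24.305 = 42.291 g → 9.55 wt%.
Difference = 11.27 − 9.55 = 1.72 percentage points.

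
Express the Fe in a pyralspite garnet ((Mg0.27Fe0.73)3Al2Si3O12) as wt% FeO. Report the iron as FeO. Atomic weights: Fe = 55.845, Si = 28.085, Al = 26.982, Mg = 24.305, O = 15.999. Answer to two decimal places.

Formula mass = 472.195 g/mol.
2.19 Fe → 2.1900 mol FeO per formula unit; M(FeO) = 71.844, so FeO mass = 157.338 g.
157.338/472.195 × 100 = 33.32 wt%.

33.32 wt%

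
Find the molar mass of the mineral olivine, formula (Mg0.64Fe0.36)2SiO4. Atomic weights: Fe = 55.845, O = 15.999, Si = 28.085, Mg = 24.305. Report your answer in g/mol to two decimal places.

M = 1.28·24.305 + 0.72·55.845 + 1·28.085 + 4·15.999

163.40 g/mol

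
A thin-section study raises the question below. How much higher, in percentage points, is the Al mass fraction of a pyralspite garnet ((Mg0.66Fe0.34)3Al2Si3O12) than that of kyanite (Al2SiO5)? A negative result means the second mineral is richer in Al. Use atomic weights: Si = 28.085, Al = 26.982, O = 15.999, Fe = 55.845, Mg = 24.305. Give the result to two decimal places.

-20.90 percentage points

First mineral: 53.964 g Al in 435.293 g formula = 12.40 wt% Al.
Second mineral: 53.964 g Al in 162.044 g formula = 33.30 wt% Al.
12.40% − 33.30% gives a difference of -20.90 percentage points.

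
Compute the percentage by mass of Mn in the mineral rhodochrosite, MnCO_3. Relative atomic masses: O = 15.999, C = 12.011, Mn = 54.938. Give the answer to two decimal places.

Molar mass of MnCO_3: 1*54.938 + 1*12.011 + 3*15.999 = 114.946 g/mol.
Mass of Mn per formula unit: 1 × 54.938 = 54.938 g.
Weight fraction Mn = 54.938 / 114.946 = 0.4779.

47.79 weight percent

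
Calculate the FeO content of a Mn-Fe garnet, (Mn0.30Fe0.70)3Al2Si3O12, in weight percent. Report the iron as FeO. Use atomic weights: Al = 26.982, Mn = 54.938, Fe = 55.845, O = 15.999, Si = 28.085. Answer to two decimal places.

M((Mn0.30Fe0.70)3Al2Si3O12) = 496.926 g/mol; M(FeO) = 71.844 g/mol.
Moles FeO per formula unit = 2.10 Fe ÷ 1 = 2.1000.
FeO fraction = (2.1000 × 71.844) / 496.926 = 150.872/496.926 = 0.3036.

30.36 wt%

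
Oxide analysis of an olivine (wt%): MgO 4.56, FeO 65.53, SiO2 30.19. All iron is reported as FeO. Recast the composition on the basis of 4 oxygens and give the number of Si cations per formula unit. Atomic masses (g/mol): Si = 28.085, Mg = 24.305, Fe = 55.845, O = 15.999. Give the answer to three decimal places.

MgO (M=40.304): mol = 0.11314; Mg = 0.11314, O = 0.11314.
FeO (M=71.844): mol = 0.91212; Fe = 0.91212, O = 0.91212.
SiO2 (M=60.083): mol = 0.50247; Si = 0.50247, O = 1.00494.
ΣO = 2.03020; factor = 4/ΣO = 1.97025.
Si apfu = 0.50247 × 1.97025 = 0.990.

0.990 Si apfu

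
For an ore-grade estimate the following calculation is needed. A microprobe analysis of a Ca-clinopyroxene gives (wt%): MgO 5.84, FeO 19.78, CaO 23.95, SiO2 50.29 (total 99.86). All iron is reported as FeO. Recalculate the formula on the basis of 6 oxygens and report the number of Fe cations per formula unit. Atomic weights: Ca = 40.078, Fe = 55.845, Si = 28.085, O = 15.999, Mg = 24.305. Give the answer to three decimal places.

MgO (M=40.304): mol = 0.14490; Mg = 0.14490, O = 0.14490.
FeO (M=71.844): mol = 0.27532; Fe = 0.27532, O = 0.27532.
CaO (M=56.077): mol = 0.42709; Ca = 0.42709, O = 0.42709.
SiO2 (M=60.083): mol = 0.83701; Si = 0.83701, O = 1.67402.
ΣO = 2.52133; factor = 6/ΣO = 2.37970.
Fe apfu = 0.27532 × 2.37970 = 0.655.

0.655 Fe apfu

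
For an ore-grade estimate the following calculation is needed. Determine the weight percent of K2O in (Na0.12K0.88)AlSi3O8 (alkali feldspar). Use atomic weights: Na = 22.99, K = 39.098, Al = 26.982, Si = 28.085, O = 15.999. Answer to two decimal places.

15.00 wt%

Formula mass = 276.394 g/mol.
0.88 K → 0.4400 mol K2O per formula unit; M(K2O) = 94.195, so K2O mass = 41.446 g.
41.446/276.394 × 100 = 15.00 wt%.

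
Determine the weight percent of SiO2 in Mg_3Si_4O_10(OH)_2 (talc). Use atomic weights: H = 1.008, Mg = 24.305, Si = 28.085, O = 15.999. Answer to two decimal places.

M(Mg_3Si_4O_10(OH)_2) = 379.259 g/mol; M(SiO2) = 60.083 g/mol.
Moles SiO2 per formula unit = 4 Si ÷ 1 = 4.0000.
SiO2 fraction = (4.0000 × 60.083) / 379.259 = 240.332/379.259 = 0.6337.

63.37 wt%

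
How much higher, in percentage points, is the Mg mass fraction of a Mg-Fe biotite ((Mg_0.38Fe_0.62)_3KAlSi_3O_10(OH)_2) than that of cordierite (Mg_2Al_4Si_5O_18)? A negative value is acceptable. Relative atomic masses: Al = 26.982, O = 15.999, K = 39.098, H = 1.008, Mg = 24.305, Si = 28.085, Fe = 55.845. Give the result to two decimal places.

M((Mg_0.38Fe_0.62)_3KAlSi_3O_10(OH)_2) = 475.918 g/mol, so wt% Mg = 27.708/475.918 × 100 = 5.82%.
M(Mg_2Al_4Si_5O_18) = 584.945 g/mol, so wt% Mg = 48.610/584.945 × 100 = 8.31%.
5.82 − 8.31 = -2.49 pp.

-2.49 percentage points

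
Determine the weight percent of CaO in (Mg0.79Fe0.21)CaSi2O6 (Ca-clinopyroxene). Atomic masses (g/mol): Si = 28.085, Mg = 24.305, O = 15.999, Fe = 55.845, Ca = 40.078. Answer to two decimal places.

25.13 wt%

M((Mg0.79Fe0.21)CaSi2O6) = 223.170 g/mol; M(CaO) = 56.077 g/mol.
Moles CaO per formula unit = 1 Ca ÷ 1 = 1.0000.
CaO fraction = (1.0000 × 56.077) / 223.170 = 56.077/223.170 = 0.2513.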